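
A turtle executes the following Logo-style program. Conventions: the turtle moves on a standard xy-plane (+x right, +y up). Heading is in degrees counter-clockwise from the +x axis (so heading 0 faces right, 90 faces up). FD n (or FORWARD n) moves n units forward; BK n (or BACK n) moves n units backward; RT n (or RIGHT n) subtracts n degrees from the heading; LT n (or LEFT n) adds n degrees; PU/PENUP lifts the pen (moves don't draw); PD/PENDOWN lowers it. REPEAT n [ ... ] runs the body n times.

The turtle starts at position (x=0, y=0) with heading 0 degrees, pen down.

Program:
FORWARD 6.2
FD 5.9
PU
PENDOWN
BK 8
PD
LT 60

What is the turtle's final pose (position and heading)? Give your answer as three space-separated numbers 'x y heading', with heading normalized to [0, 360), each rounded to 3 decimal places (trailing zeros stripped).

Executing turtle program step by step:
Start: pos=(0,0), heading=0, pen down
FD 6.2: (0,0) -> (6.2,0) [heading=0, draw]
FD 5.9: (6.2,0) -> (12.1,0) [heading=0, draw]
PU: pen up
PD: pen down
BK 8: (12.1,0) -> (4.1,0) [heading=0, draw]
PD: pen down
LT 60: heading 0 -> 60
Final: pos=(4.1,0), heading=60, 3 segment(s) drawn

Answer: 4.1 0 60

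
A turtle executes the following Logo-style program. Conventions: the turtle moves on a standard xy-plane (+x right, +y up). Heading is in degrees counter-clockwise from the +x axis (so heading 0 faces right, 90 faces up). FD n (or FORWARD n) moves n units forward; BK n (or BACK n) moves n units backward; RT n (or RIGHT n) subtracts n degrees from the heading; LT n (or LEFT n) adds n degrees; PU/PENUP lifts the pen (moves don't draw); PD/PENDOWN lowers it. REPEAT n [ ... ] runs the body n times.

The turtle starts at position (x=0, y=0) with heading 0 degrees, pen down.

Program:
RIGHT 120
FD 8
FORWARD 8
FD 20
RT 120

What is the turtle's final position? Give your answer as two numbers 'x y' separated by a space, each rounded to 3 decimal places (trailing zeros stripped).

Executing turtle program step by step:
Start: pos=(0,0), heading=0, pen down
RT 120: heading 0 -> 240
FD 8: (0,0) -> (-4,-6.928) [heading=240, draw]
FD 8: (-4,-6.928) -> (-8,-13.856) [heading=240, draw]
FD 20: (-8,-13.856) -> (-18,-31.177) [heading=240, draw]
RT 120: heading 240 -> 120
Final: pos=(-18,-31.177), heading=120, 3 segment(s) drawn

Answer: -18 -31.177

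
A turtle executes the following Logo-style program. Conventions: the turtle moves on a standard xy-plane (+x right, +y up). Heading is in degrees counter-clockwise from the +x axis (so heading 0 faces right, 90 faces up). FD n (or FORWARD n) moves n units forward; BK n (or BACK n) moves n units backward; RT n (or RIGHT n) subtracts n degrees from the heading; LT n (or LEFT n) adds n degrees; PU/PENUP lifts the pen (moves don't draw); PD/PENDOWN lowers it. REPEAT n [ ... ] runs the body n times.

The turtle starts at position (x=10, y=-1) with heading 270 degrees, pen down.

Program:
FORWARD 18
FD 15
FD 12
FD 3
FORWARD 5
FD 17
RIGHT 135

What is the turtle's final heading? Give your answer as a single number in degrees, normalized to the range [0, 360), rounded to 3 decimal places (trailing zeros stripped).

Executing turtle program step by step:
Start: pos=(10,-1), heading=270, pen down
FD 18: (10,-1) -> (10,-19) [heading=270, draw]
FD 15: (10,-19) -> (10,-34) [heading=270, draw]
FD 12: (10,-34) -> (10,-46) [heading=270, draw]
FD 3: (10,-46) -> (10,-49) [heading=270, draw]
FD 5: (10,-49) -> (10,-54) [heading=270, draw]
FD 17: (10,-54) -> (10,-71) [heading=270, draw]
RT 135: heading 270 -> 135
Final: pos=(10,-71), heading=135, 6 segment(s) drawn

Answer: 135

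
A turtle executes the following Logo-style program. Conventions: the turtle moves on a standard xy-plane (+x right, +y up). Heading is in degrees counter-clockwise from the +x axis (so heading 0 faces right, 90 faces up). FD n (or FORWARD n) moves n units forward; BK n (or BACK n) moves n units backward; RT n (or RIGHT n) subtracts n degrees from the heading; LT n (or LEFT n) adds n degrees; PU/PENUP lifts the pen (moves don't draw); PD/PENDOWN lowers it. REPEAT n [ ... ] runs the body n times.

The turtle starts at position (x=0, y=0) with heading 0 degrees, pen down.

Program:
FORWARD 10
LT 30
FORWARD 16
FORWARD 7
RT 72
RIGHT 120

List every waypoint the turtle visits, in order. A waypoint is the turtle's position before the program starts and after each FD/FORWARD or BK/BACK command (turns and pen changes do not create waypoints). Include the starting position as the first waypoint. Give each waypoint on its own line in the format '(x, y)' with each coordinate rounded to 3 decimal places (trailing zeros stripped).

Answer: (0, 0)
(10, 0)
(23.856, 8)
(29.919, 11.5)

Derivation:
Executing turtle program step by step:
Start: pos=(0,0), heading=0, pen down
FD 10: (0,0) -> (10,0) [heading=0, draw]
LT 30: heading 0 -> 30
FD 16: (10,0) -> (23.856,8) [heading=30, draw]
FD 7: (23.856,8) -> (29.919,11.5) [heading=30, draw]
RT 72: heading 30 -> 318
RT 120: heading 318 -> 198
Final: pos=(29.919,11.5), heading=198, 3 segment(s) drawn
Waypoints (4 total):
(0, 0)
(10, 0)
(23.856, 8)
(29.919, 11.5)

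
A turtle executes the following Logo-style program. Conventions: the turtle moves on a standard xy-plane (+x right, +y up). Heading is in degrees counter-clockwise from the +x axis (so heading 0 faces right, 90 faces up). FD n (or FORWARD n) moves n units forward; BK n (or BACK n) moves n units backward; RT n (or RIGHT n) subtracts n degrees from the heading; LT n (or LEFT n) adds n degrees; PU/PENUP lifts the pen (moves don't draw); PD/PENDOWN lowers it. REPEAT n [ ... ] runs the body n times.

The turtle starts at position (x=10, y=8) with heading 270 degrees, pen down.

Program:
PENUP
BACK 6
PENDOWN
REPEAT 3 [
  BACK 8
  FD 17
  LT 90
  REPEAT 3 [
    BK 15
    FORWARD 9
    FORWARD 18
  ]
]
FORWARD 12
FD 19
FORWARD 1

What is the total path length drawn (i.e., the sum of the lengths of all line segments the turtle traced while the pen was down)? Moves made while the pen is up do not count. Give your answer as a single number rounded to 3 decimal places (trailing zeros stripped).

Executing turtle program step by step:
Start: pos=(10,8), heading=270, pen down
PU: pen up
BK 6: (10,8) -> (10,14) [heading=270, move]
PD: pen down
REPEAT 3 [
  -- iteration 1/3 --
  BK 8: (10,14) -> (10,22) [heading=270, draw]
  FD 17: (10,22) -> (10,5) [heading=270, draw]
  LT 90: heading 270 -> 0
  REPEAT 3 [
    -- iteration 1/3 --
    BK 15: (10,5) -> (-5,5) [heading=0, draw]
    FD 9: (-5,5) -> (4,5) [heading=0, draw]
    FD 18: (4,5) -> (22,5) [heading=0, draw]
    -- iteration 2/3 --
    BK 15: (22,5) -> (7,5) [heading=0, draw]
    FD 9: (7,5) -> (16,5) [heading=0, draw]
    FD 18: (16,5) -> (34,5) [heading=0, draw]
    -- iteration 3/3 --
    BK 15: (34,5) -> (19,5) [heading=0, draw]
    FD 9: (19,5) -> (28,5) [heading=0, draw]
    FD 18: (28,5) -> (46,5) [heading=0, draw]
  ]
  -- iteration 2/3 --
  BK 8: (46,5) -> (38,5) [heading=0, draw]
  FD 17: (38,5) -> (55,5) [heading=0, draw]
  LT 90: heading 0 -> 90
  REPEAT 3 [
    -- iteration 1/3 --
    BK 15: (55,5) -> (55,-10) [heading=90, draw]
    FD 9: (55,-10) -> (55,-1) [heading=90, draw]
    FD 18: (55,-1) -> (55,17) [heading=90, draw]
    -- iteration 2/3 --
    BK 15: (55,17) -> (55,2) [heading=90, draw]
    FD 9: (55,2) -> (55,11) [heading=90, draw]
    FD 18: (55,11) -> (55,29) [heading=90, draw]
    -- iteration 3/3 --
    BK 15: (55,29) -> (55,14) [heading=90, draw]
    FD 9: (55,14) -> (55,23) [heading=90, draw]
    FD 18: (55,23) -> (55,41) [heading=90, draw]
  ]
  -- iteration 3/3 --
  BK 8: (55,41) -> (55,33) [heading=90, draw]
  FD 17: (55,33) -> (55,50) [heading=90, draw]
  LT 90: heading 90 -> 180
  REPEAT 3 [
    -- iteration 1/3 --
    BK 15: (55,50) -> (70,50) [heading=180, draw]
    FD 9: (70,50) -> (61,50) [heading=180, draw]
    FD 18: (61,50) -> (43,50) [heading=180, draw]
    -- iteration 2/3 --
    BK 15: (43,50) -> (58,50) [heading=180, draw]
    FD 9: (58,50) -> (49,50) [heading=180, draw]
    FD 18: (49,50) -> (31,50) [heading=180, draw]
    -- iteration 3/3 --
    BK 15: (31,50) -> (46,50) [heading=180, draw]
    FD 9: (46,50) -> (37,50) [heading=180, draw]
    FD 18: (37,50) -> (19,50) [heading=180, draw]
  ]
]
FD 12: (19,50) -> (7,50) [heading=180, draw]
FD 19: (7,50) -> (-12,50) [heading=180, draw]
FD 1: (-12,50) -> (-13,50) [heading=180, draw]
Final: pos=(-13,50), heading=180, 36 segment(s) drawn

Segment lengths:
  seg 1: (10,14) -> (10,22), length = 8
  seg 2: (10,22) -> (10,5), length = 17
  seg 3: (10,5) -> (-5,5), length = 15
  seg 4: (-5,5) -> (4,5), length = 9
  seg 5: (4,5) -> (22,5), length = 18
  seg 6: (22,5) -> (7,5), length = 15
  seg 7: (7,5) -> (16,5), length = 9
  seg 8: (16,5) -> (34,5), length = 18
  seg 9: (34,5) -> (19,5), length = 15
  seg 10: (19,5) -> (28,5), length = 9
  seg 11: (28,5) -> (46,5), length = 18
  seg 12: (46,5) -> (38,5), length = 8
  seg 13: (38,5) -> (55,5), length = 17
  seg 14: (55,5) -> (55,-10), length = 15
  seg 15: (55,-10) -> (55,-1), length = 9
  seg 16: (55,-1) -> (55,17), length = 18
  seg 17: (55,17) -> (55,2), length = 15
  seg 18: (55,2) -> (55,11), length = 9
  seg 19: (55,11) -> (55,29), length = 18
  seg 20: (55,29) -> (55,14), length = 15
  seg 21: (55,14) -> (55,23), length = 9
  seg 22: (55,23) -> (55,41), length = 18
  seg 23: (55,41) -> (55,33), length = 8
  seg 24: (55,33) -> (55,50), length = 17
  seg 25: (55,50) -> (70,50), length = 15
  seg 26: (70,50) -> (61,50), length = 9
  seg 27: (61,50) -> (43,50), length = 18
  seg 28: (43,50) -> (58,50), length = 15
  seg 29: (58,50) -> (49,50), length = 9
  seg 30: (49,50) -> (31,50), length = 18
  seg 31: (31,50) -> (46,50), length = 15
  seg 32: (46,50) -> (37,50), length = 9
  seg 33: (37,50) -> (19,50), length = 18
  seg 34: (19,50) -> (7,50), length = 12
  seg 35: (7,50) -> (-12,50), length = 19
  seg 36: (-12,50) -> (-13,50), length = 1
Total = 485

Answer: 485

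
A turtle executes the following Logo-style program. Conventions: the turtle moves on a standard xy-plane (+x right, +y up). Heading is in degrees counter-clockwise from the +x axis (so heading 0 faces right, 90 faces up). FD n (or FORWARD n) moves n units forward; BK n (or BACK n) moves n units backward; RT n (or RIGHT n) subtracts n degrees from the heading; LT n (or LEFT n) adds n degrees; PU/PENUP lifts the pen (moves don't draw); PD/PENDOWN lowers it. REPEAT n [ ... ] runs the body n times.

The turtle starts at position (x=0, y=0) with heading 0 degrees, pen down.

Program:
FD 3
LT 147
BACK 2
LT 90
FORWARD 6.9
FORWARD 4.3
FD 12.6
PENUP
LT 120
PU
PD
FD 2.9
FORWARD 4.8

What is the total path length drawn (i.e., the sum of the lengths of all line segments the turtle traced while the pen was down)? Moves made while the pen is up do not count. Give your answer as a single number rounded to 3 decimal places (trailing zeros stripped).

Answer: 36.5

Derivation:
Executing turtle program step by step:
Start: pos=(0,0), heading=0, pen down
FD 3: (0,0) -> (3,0) [heading=0, draw]
LT 147: heading 0 -> 147
BK 2: (3,0) -> (4.677,-1.089) [heading=147, draw]
LT 90: heading 147 -> 237
FD 6.9: (4.677,-1.089) -> (0.919,-6.876) [heading=237, draw]
FD 4.3: (0.919,-6.876) -> (-1.423,-10.482) [heading=237, draw]
FD 12.6: (-1.423,-10.482) -> (-8.285,-21.05) [heading=237, draw]
PU: pen up
LT 120: heading 237 -> 357
PU: pen up
PD: pen down
FD 2.9: (-8.285,-21.05) -> (-5.389,-21.201) [heading=357, draw]
FD 4.8: (-5.389,-21.201) -> (-0.596,-21.453) [heading=357, draw]
Final: pos=(-0.596,-21.453), heading=357, 7 segment(s) drawn

Segment lengths:
  seg 1: (0,0) -> (3,0), length = 3
  seg 2: (3,0) -> (4.677,-1.089), length = 2
  seg 3: (4.677,-1.089) -> (0.919,-6.876), length = 6.9
  seg 4: (0.919,-6.876) -> (-1.423,-10.482), length = 4.3
  seg 5: (-1.423,-10.482) -> (-8.285,-21.05), length = 12.6
  seg 6: (-8.285,-21.05) -> (-5.389,-21.201), length = 2.9
  seg 7: (-5.389,-21.201) -> (-0.596,-21.453), length = 4.8
Total = 36.5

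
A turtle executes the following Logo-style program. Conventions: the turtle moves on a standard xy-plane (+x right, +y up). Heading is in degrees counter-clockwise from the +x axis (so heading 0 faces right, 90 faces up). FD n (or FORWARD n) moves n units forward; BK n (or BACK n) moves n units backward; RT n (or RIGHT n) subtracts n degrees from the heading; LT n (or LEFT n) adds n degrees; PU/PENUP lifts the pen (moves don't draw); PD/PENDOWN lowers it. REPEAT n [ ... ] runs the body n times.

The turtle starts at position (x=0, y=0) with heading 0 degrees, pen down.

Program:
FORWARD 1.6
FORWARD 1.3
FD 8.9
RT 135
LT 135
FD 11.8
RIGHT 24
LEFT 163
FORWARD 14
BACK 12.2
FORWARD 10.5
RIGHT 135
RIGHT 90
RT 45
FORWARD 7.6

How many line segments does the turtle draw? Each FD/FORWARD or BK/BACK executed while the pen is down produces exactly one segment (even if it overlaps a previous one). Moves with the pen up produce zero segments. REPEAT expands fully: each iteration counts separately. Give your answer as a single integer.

Answer: 8

Derivation:
Executing turtle program step by step:
Start: pos=(0,0), heading=0, pen down
FD 1.6: (0,0) -> (1.6,0) [heading=0, draw]
FD 1.3: (1.6,0) -> (2.9,0) [heading=0, draw]
FD 8.9: (2.9,0) -> (11.8,0) [heading=0, draw]
RT 135: heading 0 -> 225
LT 135: heading 225 -> 0
FD 11.8: (11.8,0) -> (23.6,0) [heading=0, draw]
RT 24: heading 0 -> 336
LT 163: heading 336 -> 139
FD 14: (23.6,0) -> (13.034,9.185) [heading=139, draw]
BK 12.2: (13.034,9.185) -> (22.242,1.181) [heading=139, draw]
FD 10.5: (22.242,1.181) -> (14.317,8.07) [heading=139, draw]
RT 135: heading 139 -> 4
RT 90: heading 4 -> 274
RT 45: heading 274 -> 229
FD 7.6: (14.317,8.07) -> (9.331,2.334) [heading=229, draw]
Final: pos=(9.331,2.334), heading=229, 8 segment(s) drawn
Segments drawn: 8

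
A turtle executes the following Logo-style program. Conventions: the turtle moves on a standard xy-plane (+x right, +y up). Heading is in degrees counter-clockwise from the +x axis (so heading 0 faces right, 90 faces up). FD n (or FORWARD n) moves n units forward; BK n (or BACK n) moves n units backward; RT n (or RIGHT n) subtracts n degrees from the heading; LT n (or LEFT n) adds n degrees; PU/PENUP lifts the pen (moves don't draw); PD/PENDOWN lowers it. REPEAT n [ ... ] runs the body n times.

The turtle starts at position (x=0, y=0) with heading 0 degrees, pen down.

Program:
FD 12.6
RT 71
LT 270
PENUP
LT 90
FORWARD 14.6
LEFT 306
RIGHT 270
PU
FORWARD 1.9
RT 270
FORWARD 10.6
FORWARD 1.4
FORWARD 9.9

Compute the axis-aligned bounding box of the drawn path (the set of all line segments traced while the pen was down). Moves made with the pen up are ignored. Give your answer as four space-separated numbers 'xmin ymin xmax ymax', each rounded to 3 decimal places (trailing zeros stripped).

Executing turtle program step by step:
Start: pos=(0,0), heading=0, pen down
FD 12.6: (0,0) -> (12.6,0) [heading=0, draw]
RT 71: heading 0 -> 289
LT 270: heading 289 -> 199
PU: pen up
LT 90: heading 199 -> 289
FD 14.6: (12.6,0) -> (17.353,-13.805) [heading=289, move]
LT 306: heading 289 -> 235
RT 270: heading 235 -> 325
PU: pen up
FD 1.9: (17.353,-13.805) -> (18.91,-14.894) [heading=325, move]
RT 270: heading 325 -> 55
FD 10.6: (18.91,-14.894) -> (24.99,-6.211) [heading=55, move]
FD 1.4: (24.99,-6.211) -> (25.793,-5.065) [heading=55, move]
FD 9.9: (25.793,-5.065) -> (31.471,3.045) [heading=55, move]
Final: pos=(31.471,3.045), heading=55, 1 segment(s) drawn

Segment endpoints: x in {0, 12.6}, y in {0}
xmin=0, ymin=0, xmax=12.6, ymax=0

Answer: 0 0 12.6 0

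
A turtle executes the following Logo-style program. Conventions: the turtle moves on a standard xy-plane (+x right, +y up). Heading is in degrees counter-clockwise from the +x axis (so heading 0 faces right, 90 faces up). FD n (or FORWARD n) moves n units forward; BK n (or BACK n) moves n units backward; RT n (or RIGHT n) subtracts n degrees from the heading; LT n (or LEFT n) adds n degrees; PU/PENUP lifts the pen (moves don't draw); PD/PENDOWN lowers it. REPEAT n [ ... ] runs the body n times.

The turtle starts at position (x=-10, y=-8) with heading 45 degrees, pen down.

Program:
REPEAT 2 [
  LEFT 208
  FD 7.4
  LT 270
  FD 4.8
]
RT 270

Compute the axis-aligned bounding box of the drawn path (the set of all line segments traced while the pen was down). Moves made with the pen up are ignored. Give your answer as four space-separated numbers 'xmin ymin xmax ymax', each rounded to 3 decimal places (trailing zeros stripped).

Executing turtle program step by step:
Start: pos=(-10,-8), heading=45, pen down
REPEAT 2 [
  -- iteration 1/2 --
  LT 208: heading 45 -> 253
  FD 7.4: (-10,-8) -> (-12.164,-15.077) [heading=253, draw]
  LT 270: heading 253 -> 163
  FD 4.8: (-12.164,-15.077) -> (-16.754,-13.673) [heading=163, draw]
  -- iteration 2/2 --
  LT 208: heading 163 -> 11
  FD 7.4: (-16.754,-13.673) -> (-9.49,-12.261) [heading=11, draw]
  LT 270: heading 11 -> 281
  FD 4.8: (-9.49,-12.261) -> (-8.574,-16.973) [heading=281, draw]
]
RT 270: heading 281 -> 11
Final: pos=(-8.574,-16.973), heading=11, 4 segment(s) drawn

Segment endpoints: x in {-16.754, -12.164, -10, -9.49, -8.574}, y in {-16.973, -15.077, -13.673, -12.261, -8}
xmin=-16.754, ymin=-16.973, xmax=-8.574, ymax=-8

Answer: -16.754 -16.973 -8.574 -8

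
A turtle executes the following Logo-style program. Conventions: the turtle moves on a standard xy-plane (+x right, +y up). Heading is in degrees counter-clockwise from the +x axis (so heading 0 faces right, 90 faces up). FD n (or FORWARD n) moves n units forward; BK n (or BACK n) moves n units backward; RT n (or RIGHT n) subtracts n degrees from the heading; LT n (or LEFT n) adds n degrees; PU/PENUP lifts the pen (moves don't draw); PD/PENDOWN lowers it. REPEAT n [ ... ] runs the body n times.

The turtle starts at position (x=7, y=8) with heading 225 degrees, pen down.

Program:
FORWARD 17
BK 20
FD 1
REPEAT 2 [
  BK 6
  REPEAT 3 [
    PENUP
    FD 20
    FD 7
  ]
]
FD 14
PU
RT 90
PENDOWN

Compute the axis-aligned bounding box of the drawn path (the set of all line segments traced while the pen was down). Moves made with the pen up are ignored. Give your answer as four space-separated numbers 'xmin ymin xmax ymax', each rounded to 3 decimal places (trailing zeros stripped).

Answer: -5.021 -4.021 12.657 13.657

Derivation:
Executing turtle program step by step:
Start: pos=(7,8), heading=225, pen down
FD 17: (7,8) -> (-5.021,-4.021) [heading=225, draw]
BK 20: (-5.021,-4.021) -> (9.121,10.121) [heading=225, draw]
FD 1: (9.121,10.121) -> (8.414,9.414) [heading=225, draw]
REPEAT 2 [
  -- iteration 1/2 --
  BK 6: (8.414,9.414) -> (12.657,13.657) [heading=225, draw]
  REPEAT 3 [
    -- iteration 1/3 --
    PU: pen up
    FD 20: (12.657,13.657) -> (-1.485,-0.485) [heading=225, move]
    FD 7: (-1.485,-0.485) -> (-6.435,-5.435) [heading=225, move]
    -- iteration 2/3 --
    PU: pen up
    FD 20: (-6.435,-5.435) -> (-20.577,-19.577) [heading=225, move]
    FD 7: (-20.577,-19.577) -> (-25.527,-24.527) [heading=225, move]
    -- iteration 3/3 --
    PU: pen up
    FD 20: (-25.527,-24.527) -> (-39.669,-38.669) [heading=225, move]
    FD 7: (-39.669,-38.669) -> (-44.619,-43.619) [heading=225, move]
  ]
  -- iteration 2/2 --
  BK 6: (-44.619,-43.619) -> (-40.376,-39.376) [heading=225, move]
  REPEAT 3 [
    -- iteration 1/3 --
    PU: pen up
    FD 20: (-40.376,-39.376) -> (-54.518,-53.518) [heading=225, move]
    FD 7: (-54.518,-53.518) -> (-59.468,-58.468) [heading=225, move]
    -- iteration 2/3 --
    PU: pen up
    FD 20: (-59.468,-58.468) -> (-73.61,-72.61) [heading=225, move]
    FD 7: (-73.61,-72.61) -> (-78.56,-77.56) [heading=225, move]
    -- iteration 3/3 --
    PU: pen up
    FD 20: (-78.56,-77.56) -> (-92.702,-91.702) [heading=225, move]
    FD 7: (-92.702,-91.702) -> (-97.652,-96.652) [heading=225, move]
  ]
]
FD 14: (-97.652,-96.652) -> (-107.551,-106.551) [heading=225, move]
PU: pen up
RT 90: heading 225 -> 135
PD: pen down
Final: pos=(-107.551,-106.551), heading=135, 4 segment(s) drawn

Segment endpoints: x in {-5.021, 7, 8.414, 9.121, 12.657}, y in {-4.021, 8, 9.414, 10.121, 13.657}
xmin=-5.021, ymin=-4.021, xmax=12.657, ymax=13.657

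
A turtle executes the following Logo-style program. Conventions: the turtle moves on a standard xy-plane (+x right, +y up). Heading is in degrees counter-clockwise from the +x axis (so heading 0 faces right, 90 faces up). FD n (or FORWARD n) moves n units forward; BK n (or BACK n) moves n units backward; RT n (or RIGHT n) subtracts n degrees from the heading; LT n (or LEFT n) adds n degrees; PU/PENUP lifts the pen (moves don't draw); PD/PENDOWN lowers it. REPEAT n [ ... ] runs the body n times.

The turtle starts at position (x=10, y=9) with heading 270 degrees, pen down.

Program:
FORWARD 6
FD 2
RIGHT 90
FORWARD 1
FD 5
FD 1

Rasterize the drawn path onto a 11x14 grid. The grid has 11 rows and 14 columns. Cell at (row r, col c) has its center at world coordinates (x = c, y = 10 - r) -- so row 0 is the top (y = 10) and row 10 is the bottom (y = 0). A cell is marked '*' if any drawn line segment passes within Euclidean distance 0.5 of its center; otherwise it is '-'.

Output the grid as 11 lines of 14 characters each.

Answer: --------------
----------*---
----------*---
----------*---
----------*---
----------*---
----------*---
----------*---
----------*---
---********---
--------------

Derivation:
Segment 0: (10,9) -> (10,3)
Segment 1: (10,3) -> (10,1)
Segment 2: (10,1) -> (9,1)
Segment 3: (9,1) -> (4,1)
Segment 4: (4,1) -> (3,1)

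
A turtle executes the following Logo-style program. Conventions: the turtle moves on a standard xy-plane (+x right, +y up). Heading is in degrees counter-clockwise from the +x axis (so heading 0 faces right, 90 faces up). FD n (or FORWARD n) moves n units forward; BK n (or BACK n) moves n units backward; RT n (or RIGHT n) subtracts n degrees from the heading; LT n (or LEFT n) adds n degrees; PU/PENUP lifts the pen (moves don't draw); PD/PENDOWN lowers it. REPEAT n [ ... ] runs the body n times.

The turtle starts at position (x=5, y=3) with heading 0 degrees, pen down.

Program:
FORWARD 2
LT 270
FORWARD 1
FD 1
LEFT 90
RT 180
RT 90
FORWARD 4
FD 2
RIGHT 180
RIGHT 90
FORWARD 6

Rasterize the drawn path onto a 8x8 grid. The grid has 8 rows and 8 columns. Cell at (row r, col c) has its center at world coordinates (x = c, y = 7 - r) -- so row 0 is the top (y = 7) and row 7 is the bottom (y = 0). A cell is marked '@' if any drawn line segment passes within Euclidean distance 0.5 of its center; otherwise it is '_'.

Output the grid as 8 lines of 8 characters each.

Segment 0: (5,3) -> (7,3)
Segment 1: (7,3) -> (7,2)
Segment 2: (7,2) -> (7,1)
Segment 3: (7,1) -> (7,5)
Segment 4: (7,5) -> (7,7)
Segment 5: (7,7) -> (1,7)

Answer: _@@@@@@@
_______@
_______@
_______@
_____@@@
_______@
_______@
________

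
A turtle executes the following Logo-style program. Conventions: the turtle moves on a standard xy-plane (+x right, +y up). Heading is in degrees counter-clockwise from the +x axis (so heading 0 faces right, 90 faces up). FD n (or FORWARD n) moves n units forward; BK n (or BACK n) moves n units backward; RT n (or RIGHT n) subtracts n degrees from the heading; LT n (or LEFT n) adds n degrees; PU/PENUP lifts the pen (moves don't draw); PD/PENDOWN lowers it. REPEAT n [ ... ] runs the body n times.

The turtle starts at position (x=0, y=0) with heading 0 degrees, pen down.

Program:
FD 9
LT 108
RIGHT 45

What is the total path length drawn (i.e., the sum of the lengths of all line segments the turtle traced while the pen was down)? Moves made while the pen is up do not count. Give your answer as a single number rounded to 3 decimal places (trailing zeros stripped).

Answer: 9

Derivation:
Executing turtle program step by step:
Start: pos=(0,0), heading=0, pen down
FD 9: (0,0) -> (9,0) [heading=0, draw]
LT 108: heading 0 -> 108
RT 45: heading 108 -> 63
Final: pos=(9,0), heading=63, 1 segment(s) drawn

Segment lengths:
  seg 1: (0,0) -> (9,0), length = 9
Total = 9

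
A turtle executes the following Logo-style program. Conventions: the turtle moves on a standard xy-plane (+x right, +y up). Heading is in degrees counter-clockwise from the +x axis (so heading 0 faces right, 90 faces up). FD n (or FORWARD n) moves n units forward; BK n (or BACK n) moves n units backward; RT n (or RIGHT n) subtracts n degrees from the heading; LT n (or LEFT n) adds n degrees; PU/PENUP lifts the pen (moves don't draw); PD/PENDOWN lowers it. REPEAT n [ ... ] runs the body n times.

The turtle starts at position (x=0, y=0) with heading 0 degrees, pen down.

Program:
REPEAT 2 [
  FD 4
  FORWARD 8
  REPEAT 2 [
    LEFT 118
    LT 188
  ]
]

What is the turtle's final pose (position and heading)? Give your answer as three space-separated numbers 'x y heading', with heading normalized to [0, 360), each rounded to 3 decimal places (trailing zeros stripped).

Answer: 8.292 -11.413 144

Derivation:
Executing turtle program step by step:
Start: pos=(0,0), heading=0, pen down
REPEAT 2 [
  -- iteration 1/2 --
  FD 4: (0,0) -> (4,0) [heading=0, draw]
  FD 8: (4,0) -> (12,0) [heading=0, draw]
  REPEAT 2 [
    -- iteration 1/2 --
    LT 118: heading 0 -> 118
    LT 188: heading 118 -> 306
    -- iteration 2/2 --
    LT 118: heading 306 -> 64
    LT 188: heading 64 -> 252
  ]
  -- iteration 2/2 --
  FD 4: (12,0) -> (10.764,-3.804) [heading=252, draw]
  FD 8: (10.764,-3.804) -> (8.292,-11.413) [heading=252, draw]
  REPEAT 2 [
    -- iteration 1/2 --
    LT 118: heading 252 -> 10
    LT 188: heading 10 -> 198
    -- iteration 2/2 --
    LT 118: heading 198 -> 316
    LT 188: heading 316 -> 144
  ]
]
Final: pos=(8.292,-11.413), heading=144, 4 segment(s) drawn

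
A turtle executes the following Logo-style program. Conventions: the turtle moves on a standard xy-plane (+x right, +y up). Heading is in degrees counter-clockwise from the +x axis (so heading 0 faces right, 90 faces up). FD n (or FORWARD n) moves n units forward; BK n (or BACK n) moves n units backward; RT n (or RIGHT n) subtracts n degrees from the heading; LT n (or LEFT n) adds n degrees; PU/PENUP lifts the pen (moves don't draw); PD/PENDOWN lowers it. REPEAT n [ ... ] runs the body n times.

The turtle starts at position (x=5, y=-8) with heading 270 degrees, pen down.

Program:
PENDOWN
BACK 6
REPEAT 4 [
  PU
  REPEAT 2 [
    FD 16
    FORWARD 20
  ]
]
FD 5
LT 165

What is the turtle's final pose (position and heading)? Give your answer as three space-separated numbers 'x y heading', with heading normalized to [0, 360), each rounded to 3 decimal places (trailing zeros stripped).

Executing turtle program step by step:
Start: pos=(5,-8), heading=270, pen down
PD: pen down
BK 6: (5,-8) -> (5,-2) [heading=270, draw]
REPEAT 4 [
  -- iteration 1/4 --
  PU: pen up
  REPEAT 2 [
    -- iteration 1/2 --
    FD 16: (5,-2) -> (5,-18) [heading=270, move]
    FD 20: (5,-18) -> (5,-38) [heading=270, move]
    -- iteration 2/2 --
    FD 16: (5,-38) -> (5,-54) [heading=270, move]
    FD 20: (5,-54) -> (5,-74) [heading=270, move]
  ]
  -- iteration 2/4 --
  PU: pen up
  REPEAT 2 [
    -- iteration 1/2 --
    FD 16: (5,-74) -> (5,-90) [heading=270, move]
    FD 20: (5,-90) -> (5,-110) [heading=270, move]
    -- iteration 2/2 --
    FD 16: (5,-110) -> (5,-126) [heading=270, move]
    FD 20: (5,-126) -> (5,-146) [heading=270, move]
  ]
  -- iteration 3/4 --
  PU: pen up
  REPEAT 2 [
    -- iteration 1/2 --
    FD 16: (5,-146) -> (5,-162) [heading=270, move]
    FD 20: (5,-162) -> (5,-182) [heading=270, move]
    -- iteration 2/2 --
    FD 16: (5,-182) -> (5,-198) [heading=270, move]
    FD 20: (5,-198) -> (5,-218) [heading=270, move]
  ]
  -- iteration 4/4 --
  PU: pen up
  REPEAT 2 [
    -- iteration 1/2 --
    FD 16: (5,-218) -> (5,-234) [heading=270, move]
    FD 20: (5,-234) -> (5,-254) [heading=270, move]
    -- iteration 2/2 --
    FD 16: (5,-254) -> (5,-270) [heading=270, move]
    FD 20: (5,-270) -> (5,-290) [heading=270, move]
  ]
]
FD 5: (5,-290) -> (5,-295) [heading=270, move]
LT 165: heading 270 -> 75
Final: pos=(5,-295), heading=75, 1 segment(s) drawn

Answer: 5 -295 75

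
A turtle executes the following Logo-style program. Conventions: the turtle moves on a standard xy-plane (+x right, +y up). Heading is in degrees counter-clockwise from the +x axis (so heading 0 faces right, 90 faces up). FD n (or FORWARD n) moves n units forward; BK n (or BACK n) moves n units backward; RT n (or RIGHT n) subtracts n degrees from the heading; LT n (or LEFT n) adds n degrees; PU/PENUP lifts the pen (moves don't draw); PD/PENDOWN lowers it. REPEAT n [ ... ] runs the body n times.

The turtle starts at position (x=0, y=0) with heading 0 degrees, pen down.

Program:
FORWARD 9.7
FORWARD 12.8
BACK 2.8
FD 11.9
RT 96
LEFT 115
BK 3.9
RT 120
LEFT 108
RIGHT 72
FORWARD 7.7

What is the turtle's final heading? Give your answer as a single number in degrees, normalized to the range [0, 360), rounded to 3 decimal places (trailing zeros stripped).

Answer: 295

Derivation:
Executing turtle program step by step:
Start: pos=(0,0), heading=0, pen down
FD 9.7: (0,0) -> (9.7,0) [heading=0, draw]
FD 12.8: (9.7,0) -> (22.5,0) [heading=0, draw]
BK 2.8: (22.5,0) -> (19.7,0) [heading=0, draw]
FD 11.9: (19.7,0) -> (31.6,0) [heading=0, draw]
RT 96: heading 0 -> 264
LT 115: heading 264 -> 19
BK 3.9: (31.6,0) -> (27.912,-1.27) [heading=19, draw]
RT 120: heading 19 -> 259
LT 108: heading 259 -> 7
RT 72: heading 7 -> 295
FD 7.7: (27.912,-1.27) -> (31.167,-8.248) [heading=295, draw]
Final: pos=(31.167,-8.248), heading=295, 6 segment(s) drawn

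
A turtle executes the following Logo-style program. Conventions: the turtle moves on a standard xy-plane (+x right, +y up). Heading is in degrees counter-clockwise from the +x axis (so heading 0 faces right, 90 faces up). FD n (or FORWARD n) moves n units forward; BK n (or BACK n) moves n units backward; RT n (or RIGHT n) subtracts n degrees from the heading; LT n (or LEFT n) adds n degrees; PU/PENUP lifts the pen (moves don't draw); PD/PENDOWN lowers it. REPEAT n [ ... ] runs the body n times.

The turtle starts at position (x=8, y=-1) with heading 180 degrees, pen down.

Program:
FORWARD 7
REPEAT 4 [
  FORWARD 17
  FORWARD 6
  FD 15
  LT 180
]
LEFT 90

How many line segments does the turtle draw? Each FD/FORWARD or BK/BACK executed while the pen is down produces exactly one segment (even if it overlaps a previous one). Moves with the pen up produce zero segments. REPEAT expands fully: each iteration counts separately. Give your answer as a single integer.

Executing turtle program step by step:
Start: pos=(8,-1), heading=180, pen down
FD 7: (8,-1) -> (1,-1) [heading=180, draw]
REPEAT 4 [
  -- iteration 1/4 --
  FD 17: (1,-1) -> (-16,-1) [heading=180, draw]
  FD 6: (-16,-1) -> (-22,-1) [heading=180, draw]
  FD 15: (-22,-1) -> (-37,-1) [heading=180, draw]
  LT 180: heading 180 -> 0
  -- iteration 2/4 --
  FD 17: (-37,-1) -> (-20,-1) [heading=0, draw]
  FD 6: (-20,-1) -> (-14,-1) [heading=0, draw]
  FD 15: (-14,-1) -> (1,-1) [heading=0, draw]
  LT 180: heading 0 -> 180
  -- iteration 3/4 --
  FD 17: (1,-1) -> (-16,-1) [heading=180, draw]
  FD 6: (-16,-1) -> (-22,-1) [heading=180, draw]
  FD 15: (-22,-1) -> (-37,-1) [heading=180, draw]
  LT 180: heading 180 -> 0
  -- iteration 4/4 --
  FD 17: (-37,-1) -> (-20,-1) [heading=0, draw]
  FD 6: (-20,-1) -> (-14,-1) [heading=0, draw]
  FD 15: (-14,-1) -> (1,-1) [heading=0, draw]
  LT 180: heading 0 -> 180
]
LT 90: heading 180 -> 270
Final: pos=(1,-1), heading=270, 13 segment(s) drawn
Segments drawn: 13

Answer: 13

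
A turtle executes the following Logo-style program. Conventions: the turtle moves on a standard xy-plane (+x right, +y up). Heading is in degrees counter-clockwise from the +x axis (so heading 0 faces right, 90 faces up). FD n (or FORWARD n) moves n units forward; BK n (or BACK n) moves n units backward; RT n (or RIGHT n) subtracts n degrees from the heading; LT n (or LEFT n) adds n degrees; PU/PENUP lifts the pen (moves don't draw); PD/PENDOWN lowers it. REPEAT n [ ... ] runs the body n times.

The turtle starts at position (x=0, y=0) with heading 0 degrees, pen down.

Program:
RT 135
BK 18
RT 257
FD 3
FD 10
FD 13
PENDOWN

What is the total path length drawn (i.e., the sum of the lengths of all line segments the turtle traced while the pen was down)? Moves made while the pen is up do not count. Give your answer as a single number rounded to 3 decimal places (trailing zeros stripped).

Executing turtle program step by step:
Start: pos=(0,0), heading=0, pen down
RT 135: heading 0 -> 225
BK 18: (0,0) -> (12.728,12.728) [heading=225, draw]
RT 257: heading 225 -> 328
FD 3: (12.728,12.728) -> (15.272,11.138) [heading=328, draw]
FD 10: (15.272,11.138) -> (23.753,5.839) [heading=328, draw]
FD 13: (23.753,5.839) -> (34.777,-1.05) [heading=328, draw]
PD: pen down
Final: pos=(34.777,-1.05), heading=328, 4 segment(s) drawn

Segment lengths:
  seg 1: (0,0) -> (12.728,12.728), length = 18
  seg 2: (12.728,12.728) -> (15.272,11.138), length = 3
  seg 3: (15.272,11.138) -> (23.753,5.839), length = 10
  seg 4: (23.753,5.839) -> (34.777,-1.05), length = 13
Total = 44

Answer: 44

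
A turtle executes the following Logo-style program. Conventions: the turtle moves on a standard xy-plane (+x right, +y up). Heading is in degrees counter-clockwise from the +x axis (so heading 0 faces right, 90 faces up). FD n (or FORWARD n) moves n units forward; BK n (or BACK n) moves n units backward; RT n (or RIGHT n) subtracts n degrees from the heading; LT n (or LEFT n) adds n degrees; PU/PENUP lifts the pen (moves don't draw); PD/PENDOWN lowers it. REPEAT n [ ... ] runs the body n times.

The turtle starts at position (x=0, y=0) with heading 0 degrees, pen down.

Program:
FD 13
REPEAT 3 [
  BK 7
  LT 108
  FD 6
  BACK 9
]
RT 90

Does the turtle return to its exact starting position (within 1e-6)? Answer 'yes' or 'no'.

Executing turtle program step by step:
Start: pos=(0,0), heading=0, pen down
FD 13: (0,0) -> (13,0) [heading=0, draw]
REPEAT 3 [
  -- iteration 1/3 --
  BK 7: (13,0) -> (6,0) [heading=0, draw]
  LT 108: heading 0 -> 108
  FD 6: (6,0) -> (4.146,5.706) [heading=108, draw]
  BK 9: (4.146,5.706) -> (6.927,-2.853) [heading=108, draw]
  -- iteration 2/3 --
  BK 7: (6.927,-2.853) -> (9.09,-9.511) [heading=108, draw]
  LT 108: heading 108 -> 216
  FD 6: (9.09,-9.511) -> (4.236,-13.037) [heading=216, draw]
  BK 9: (4.236,-13.037) -> (11.517,-7.747) [heading=216, draw]
  -- iteration 3/3 --
  BK 7: (11.517,-7.747) -> (17.18,-3.633) [heading=216, draw]
  LT 108: heading 216 -> 324
  FD 6: (17.18,-3.633) -> (22.034,-7.159) [heading=324, draw]
  BK 9: (22.034,-7.159) -> (14.753,-1.869) [heading=324, draw]
]
RT 90: heading 324 -> 234
Final: pos=(14.753,-1.869), heading=234, 10 segment(s) drawn

Start position: (0, 0)
Final position: (14.753, -1.869)
Distance = 14.871; >= 1e-6 -> NOT closed

Answer: no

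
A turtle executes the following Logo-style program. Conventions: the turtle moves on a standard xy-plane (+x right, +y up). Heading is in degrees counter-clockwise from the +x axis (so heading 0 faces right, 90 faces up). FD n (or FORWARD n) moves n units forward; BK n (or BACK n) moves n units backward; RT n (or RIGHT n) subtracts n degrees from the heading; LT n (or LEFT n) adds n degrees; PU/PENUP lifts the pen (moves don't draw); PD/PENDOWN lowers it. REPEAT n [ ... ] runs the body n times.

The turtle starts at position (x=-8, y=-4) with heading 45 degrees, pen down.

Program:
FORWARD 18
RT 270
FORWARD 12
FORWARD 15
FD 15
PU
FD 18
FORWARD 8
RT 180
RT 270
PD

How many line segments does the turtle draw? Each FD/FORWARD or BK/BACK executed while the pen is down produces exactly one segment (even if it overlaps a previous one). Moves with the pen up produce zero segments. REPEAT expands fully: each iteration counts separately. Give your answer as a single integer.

Executing turtle program step by step:
Start: pos=(-8,-4), heading=45, pen down
FD 18: (-8,-4) -> (4.728,8.728) [heading=45, draw]
RT 270: heading 45 -> 135
FD 12: (4.728,8.728) -> (-3.757,17.213) [heading=135, draw]
FD 15: (-3.757,17.213) -> (-14.364,27.82) [heading=135, draw]
FD 15: (-14.364,27.82) -> (-24.971,38.426) [heading=135, draw]
PU: pen up
FD 18: (-24.971,38.426) -> (-37.698,51.154) [heading=135, move]
FD 8: (-37.698,51.154) -> (-43.355,56.811) [heading=135, move]
RT 180: heading 135 -> 315
RT 270: heading 315 -> 45
PD: pen down
Final: pos=(-43.355,56.811), heading=45, 4 segment(s) drawn
Segments drawn: 4

Answer: 4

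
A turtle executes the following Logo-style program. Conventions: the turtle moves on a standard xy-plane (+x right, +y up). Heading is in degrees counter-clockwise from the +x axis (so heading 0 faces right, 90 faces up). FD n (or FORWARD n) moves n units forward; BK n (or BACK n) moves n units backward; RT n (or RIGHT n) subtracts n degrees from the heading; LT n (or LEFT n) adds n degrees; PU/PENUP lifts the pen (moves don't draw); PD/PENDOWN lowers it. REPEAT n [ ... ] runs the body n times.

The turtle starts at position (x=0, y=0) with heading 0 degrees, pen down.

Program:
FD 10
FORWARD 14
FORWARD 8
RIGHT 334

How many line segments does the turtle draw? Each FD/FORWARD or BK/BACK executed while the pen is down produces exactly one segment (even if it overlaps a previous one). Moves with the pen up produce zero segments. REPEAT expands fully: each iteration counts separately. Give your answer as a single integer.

Answer: 3

Derivation:
Executing turtle program step by step:
Start: pos=(0,0), heading=0, pen down
FD 10: (0,0) -> (10,0) [heading=0, draw]
FD 14: (10,0) -> (24,0) [heading=0, draw]
FD 8: (24,0) -> (32,0) [heading=0, draw]
RT 334: heading 0 -> 26
Final: pos=(32,0), heading=26, 3 segment(s) drawn
Segments drawn: 3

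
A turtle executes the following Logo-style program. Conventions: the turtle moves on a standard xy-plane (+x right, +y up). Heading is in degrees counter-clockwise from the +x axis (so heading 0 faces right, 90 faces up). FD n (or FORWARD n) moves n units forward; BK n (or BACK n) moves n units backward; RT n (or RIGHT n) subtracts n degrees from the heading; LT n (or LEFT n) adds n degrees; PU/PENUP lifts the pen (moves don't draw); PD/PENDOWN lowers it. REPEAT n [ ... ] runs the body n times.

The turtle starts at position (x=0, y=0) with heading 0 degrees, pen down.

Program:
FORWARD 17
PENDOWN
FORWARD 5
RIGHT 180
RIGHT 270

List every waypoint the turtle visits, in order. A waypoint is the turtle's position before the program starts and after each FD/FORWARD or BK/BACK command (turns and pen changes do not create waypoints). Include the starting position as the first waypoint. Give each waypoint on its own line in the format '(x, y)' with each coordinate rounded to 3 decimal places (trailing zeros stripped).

Answer: (0, 0)
(17, 0)
(22, 0)

Derivation:
Executing turtle program step by step:
Start: pos=(0,0), heading=0, pen down
FD 17: (0,0) -> (17,0) [heading=0, draw]
PD: pen down
FD 5: (17,0) -> (22,0) [heading=0, draw]
RT 180: heading 0 -> 180
RT 270: heading 180 -> 270
Final: pos=(22,0), heading=270, 2 segment(s) drawn
Waypoints (3 total):
(0, 0)
(17, 0)
(22, 0)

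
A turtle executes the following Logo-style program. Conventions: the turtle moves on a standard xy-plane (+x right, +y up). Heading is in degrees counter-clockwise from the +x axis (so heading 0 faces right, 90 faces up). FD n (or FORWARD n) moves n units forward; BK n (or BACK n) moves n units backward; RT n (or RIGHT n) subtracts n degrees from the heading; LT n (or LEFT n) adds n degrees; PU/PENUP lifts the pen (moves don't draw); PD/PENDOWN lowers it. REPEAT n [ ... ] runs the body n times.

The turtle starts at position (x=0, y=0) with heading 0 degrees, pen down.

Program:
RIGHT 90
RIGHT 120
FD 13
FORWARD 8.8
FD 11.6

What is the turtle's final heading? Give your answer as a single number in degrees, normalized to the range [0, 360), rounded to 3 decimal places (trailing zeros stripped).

Answer: 150

Derivation:
Executing turtle program step by step:
Start: pos=(0,0), heading=0, pen down
RT 90: heading 0 -> 270
RT 120: heading 270 -> 150
FD 13: (0,0) -> (-11.258,6.5) [heading=150, draw]
FD 8.8: (-11.258,6.5) -> (-18.879,10.9) [heading=150, draw]
FD 11.6: (-18.879,10.9) -> (-28.925,16.7) [heading=150, draw]
Final: pos=(-28.925,16.7), heading=150, 3 segment(s) drawn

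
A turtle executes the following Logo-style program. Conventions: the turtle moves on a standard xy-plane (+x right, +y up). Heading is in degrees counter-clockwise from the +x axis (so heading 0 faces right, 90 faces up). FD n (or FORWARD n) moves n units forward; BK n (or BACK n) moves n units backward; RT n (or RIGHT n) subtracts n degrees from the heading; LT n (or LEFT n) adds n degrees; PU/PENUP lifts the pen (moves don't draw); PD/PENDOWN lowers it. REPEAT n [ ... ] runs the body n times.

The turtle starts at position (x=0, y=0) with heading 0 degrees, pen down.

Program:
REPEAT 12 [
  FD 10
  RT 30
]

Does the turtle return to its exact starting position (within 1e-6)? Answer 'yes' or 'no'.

Answer: yes

Derivation:
Executing turtle program step by step:
Start: pos=(0,0), heading=0, pen down
REPEAT 12 [
  -- iteration 1/12 --
  FD 10: (0,0) -> (10,0) [heading=0, draw]
  RT 30: heading 0 -> 330
  -- iteration 2/12 --
  FD 10: (10,0) -> (18.66,-5) [heading=330, draw]
  RT 30: heading 330 -> 300
  -- iteration 3/12 --
  FD 10: (18.66,-5) -> (23.66,-13.66) [heading=300, draw]
  RT 30: heading 300 -> 270
  -- iteration 4/12 --
  FD 10: (23.66,-13.66) -> (23.66,-23.66) [heading=270, draw]
  RT 30: heading 270 -> 240
  -- iteration 5/12 --
  FD 10: (23.66,-23.66) -> (18.66,-32.321) [heading=240, draw]
  RT 30: heading 240 -> 210
  -- iteration 6/12 --
  FD 10: (18.66,-32.321) -> (10,-37.321) [heading=210, draw]
  RT 30: heading 210 -> 180
  -- iteration 7/12 --
  FD 10: (10,-37.321) -> (0,-37.321) [heading=180, draw]
  RT 30: heading 180 -> 150
  -- iteration 8/12 --
  FD 10: (0,-37.321) -> (-8.66,-32.321) [heading=150, draw]
  RT 30: heading 150 -> 120
  -- iteration 9/12 --
  FD 10: (-8.66,-32.321) -> (-13.66,-23.66) [heading=120, draw]
  RT 30: heading 120 -> 90
  -- iteration 10/12 --
  FD 10: (-13.66,-23.66) -> (-13.66,-13.66) [heading=90, draw]
  RT 30: heading 90 -> 60
  -- iteration 11/12 --
  FD 10: (-13.66,-13.66) -> (-8.66,-5) [heading=60, draw]
  RT 30: heading 60 -> 30
  -- iteration 12/12 --
  FD 10: (-8.66,-5) -> (0,0) [heading=30, draw]
  RT 30: heading 30 -> 0
]
Final: pos=(0,0), heading=0, 12 segment(s) drawn

Start position: (0, 0)
Final position: (0, 0)
Distance = 0; < 1e-6 -> CLOSED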